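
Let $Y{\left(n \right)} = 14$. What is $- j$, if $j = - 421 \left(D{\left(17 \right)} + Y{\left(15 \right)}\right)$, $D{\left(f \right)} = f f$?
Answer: $127563$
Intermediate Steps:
$D{\left(f \right)} = f^{2}$
$j = -127563$ ($j = - 421 \left(17^{2} + 14\right) = - 421 \left(289 + 14\right) = \left(-421\right) 303 = -127563$)
$- j = \left(-1\right) \left(-127563\right) = 127563$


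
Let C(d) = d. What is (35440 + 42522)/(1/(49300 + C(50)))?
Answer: 3847424700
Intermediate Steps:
(35440 + 42522)/(1/(49300 + C(50))) = (35440 + 42522)/(1/(49300 + 50)) = 77962/(1/49350) = 77962*49350 = 3847424700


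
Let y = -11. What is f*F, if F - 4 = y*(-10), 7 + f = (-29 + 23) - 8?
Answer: -2394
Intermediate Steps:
f = -21 (f = -7 + ((-29 + 23) - 8) = -7 + (-6 - 8) = -7 - 14 = -21)
F = 114 (F = 4 - 11*(-10) = 4 + 110 = 114)
f*F = -21*114 = -2394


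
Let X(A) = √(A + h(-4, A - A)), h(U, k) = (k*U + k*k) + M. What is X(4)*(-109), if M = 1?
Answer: -109*√5 ≈ -243.73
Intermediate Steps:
h(U, k) = 1 + k² + U*k (h(U, k) = (k*U + k*k) + 1 = (U*k + k²) + 1 = (k² + U*k) + 1 = 1 + k² + U*k)
X(A) = √(1 + A) (X(A) = √(A + (1 + (A - A)² - 4*(A - A))) = √(A + (1 + 0² - 4*0)) = √(A + (1 + 0 + 0)) = √(A + 1) = √(1 + A))
X(4)*(-109) = √(1 + 4)*(-109) = √5*(-109) = -109*√5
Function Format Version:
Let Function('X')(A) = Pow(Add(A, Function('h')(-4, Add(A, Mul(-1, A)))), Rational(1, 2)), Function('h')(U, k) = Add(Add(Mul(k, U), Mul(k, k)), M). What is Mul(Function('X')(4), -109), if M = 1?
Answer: Mul(-109, Pow(5, Rational(1, 2))) ≈ -243.73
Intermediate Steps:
Function('h')(U, k) = Add(1, Pow(k, 2), Mul(U, k)) (Function('h')(U, k) = Add(Add(Mul(k, U), Mul(k, k)), 1) = Add(Add(Mul(U, k), Pow(k, 2)), 1) = Add(Add(Pow(k, 2), Mul(U, k)), 1) = Add(1, Pow(k, 2), Mul(U, k)))
Function('X')(A) = Pow(Add(1, A), Rational(1, 2)) (Function('X')(A) = Pow(Add(A, Add(1, Pow(Add(A, Mul(-1, A)), 2), Mul(-4, Add(A, Mul(-1, A))))), Rational(1, 2)) = Pow(Add(A, Add(1, Pow(0, 2), Mul(-4, 0))), Rational(1, 2)) = Pow(Add(A, Add(1, 0, 0)), Rational(1, 2)) = Pow(Add(A, 1), Rational(1, 2)) = Pow(Add(1, A), Rational(1, 2)))
Mul(Function('X')(4), -109) = Mul(Pow(Add(1, 4), Rational(1, 2)), -109) = Mul(Pow(5, Rational(1, 2)), -109) = Mul(-109, Pow(5, Rational(1, 2)))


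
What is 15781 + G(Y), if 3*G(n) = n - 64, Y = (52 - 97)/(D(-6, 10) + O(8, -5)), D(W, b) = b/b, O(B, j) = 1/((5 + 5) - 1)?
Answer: 94477/6 ≈ 15746.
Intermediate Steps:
O(B, j) = ⅑ (O(B, j) = 1/(10 - 1) = 1/9 = ⅑)
D(W, b) = 1
Y = -81/2 (Y = (52 - 97)/(1 + ⅑) = -45/10/9 = -45*9/10 = -81/2 ≈ -40.500)
G(n) = -64/3 + n/3 (G(n) = (n - 64)/3 = (-64 + n)/3 = -64/3 + n/3)
15781 + G(Y) = 15781 + (-64/3 + (⅓)*(-81/2)) = 15781 + (-64/3 - 27/2) = 15781 - 209/6 = 94477/6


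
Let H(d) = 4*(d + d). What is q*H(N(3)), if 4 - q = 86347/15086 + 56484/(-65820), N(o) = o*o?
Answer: -2578199508/41373355 ≈ -62.315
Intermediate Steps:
N(o) = o²
H(d) = 8*d (H(d) = 4*(2*d) = 8*d)
q = -71616653/82746710 (q = 4 - (86347/15086 + 56484/(-65820)) = 4 - (86347*(1/15086) + 56484*(-1/65820)) = 4 - (86347/15086 - 4707/5485) = 4 - 1*402603493/82746710 = 4 - 402603493/82746710 = -71616653/82746710 ≈ -0.86549)
q*H(N(3)) = -286466612*3²/41373355 = -286466612*9/41373355 = -71616653/82746710*72 = -2578199508/41373355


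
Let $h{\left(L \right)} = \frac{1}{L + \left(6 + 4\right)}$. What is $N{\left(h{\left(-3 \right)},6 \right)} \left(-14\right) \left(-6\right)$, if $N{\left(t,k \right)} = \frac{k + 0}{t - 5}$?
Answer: $- \frac{1764}{17} \approx -103.76$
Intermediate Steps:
$h{\left(L \right)} = \frac{1}{10 + L}$ ($h{\left(L \right)} = \frac{1}{L + 10} = \frac{1}{10 + L}$)
$N{\left(t,k \right)} = \frac{k}{-5 + t}$
$N{\left(h{\left(-3 \right)},6 \right)} \left(-14\right) \left(-6\right) = \frac{6}{-5 + \frac{1}{10 - 3}} \left(-14\right) \left(-6\right) = \frac{6}{-5 + \frac{1}{7}} \left(-14\right) \left(-6\right) = \frac{6}{- \frac{34}{7}} \left(-14\right) \left(-6\right) = 6 \left(- \frac{7}{34}\right) \left(-14\right) \left(-6\right) = \left(- \frac{21}{17}\right) \left(-14\right) \left(-6\right) = \frac{294}{17} \left(-6\right) = - \frac{1764}{17}$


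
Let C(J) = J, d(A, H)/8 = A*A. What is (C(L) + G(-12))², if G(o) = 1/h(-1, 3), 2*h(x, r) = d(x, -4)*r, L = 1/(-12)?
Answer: 0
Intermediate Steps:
L = -1/12 ≈ -0.083333
d(A, H) = 8*A² (d(A, H) = 8*(A*A) = 8*A²)
h(x, r) = 4*r*x² (h(x, r) = ((8*x²)*r)/2 = (8*r*x²)/2 = 4*r*x²)
G(o) = 1/12 (G(o) = 1/(4*3*(-1)²) = 1/(4*3*1) = 1/12)
(C(L) + G(-12))² = (-1/12 + 1/12)² = 0² = 0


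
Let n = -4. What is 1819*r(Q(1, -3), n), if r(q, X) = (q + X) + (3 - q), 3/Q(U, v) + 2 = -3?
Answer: -1819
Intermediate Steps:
Q(U, v) = -⅗ (Q(U, v) = 3/(-2 - 3) = 3/(-5) = 3*(-⅕) = -⅗)
r(q, X) = 3 + X (r(q, X) = (X + q) + (3 - q) = 3 + X)
1819*r(Q(1, -3), n) = 1819*(3 - 4) = 1819*(-1) = -1819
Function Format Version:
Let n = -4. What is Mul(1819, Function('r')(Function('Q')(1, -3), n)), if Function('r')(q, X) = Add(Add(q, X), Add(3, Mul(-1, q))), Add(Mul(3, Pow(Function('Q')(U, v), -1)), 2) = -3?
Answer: -1819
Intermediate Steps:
Function('Q')(U, v) = Rational(-3, 5) (Function('Q')(U, v) = Mul(3, Pow(Add(-2, -3), -1)) = Mul(3, Pow(-5, -1)) = Mul(3, Rational(-1, 5)) = Rational(-3, 5))
Function('r')(q, X) = Add(3, X) (Function('r')(q, X) = Add(Add(X, q), Add(3, Mul(-1, q))) = Add(3, X))
Mul(1819, Function('r')(Function('Q')(1, -3), n)) = Mul(1819, Add(3, -4)) = Mul(1819, -1) = -1819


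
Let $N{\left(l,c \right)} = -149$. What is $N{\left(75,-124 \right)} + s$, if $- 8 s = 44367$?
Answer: $- \frac{45559}{8} \approx -5694.9$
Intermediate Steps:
$s = - \frac{44367}{8}$ ($s = \left(- \frac{1}{8}\right) 44367 = - \frac{44367}{8} \approx -5545.9$)
$N{\left(75,-124 \right)} + s = -149 - \frac{44367}{8} = - \frac{45559}{8}$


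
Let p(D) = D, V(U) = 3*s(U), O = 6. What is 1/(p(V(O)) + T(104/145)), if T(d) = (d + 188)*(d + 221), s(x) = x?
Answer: 21025/880103686 ≈ 2.3889e-5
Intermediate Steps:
V(U) = 3*U
T(d) = (188 + d)*(221 + d)
1/(p(V(O)) + T(104/145)) = 1/(3*6 + (41548 + (104/145)² + 409*(104/145))) = 1/(18 + (41548 + (104*(1/145))² + 409*(104*(1/145)))) = 1/(18 + (41548 + (104/145)² + 409*(104/145))) = 1/(18 + (41548 + 10816/21025 + 42536/145)) = 1/(18 + 879725236/21025) = 1/(880103686/21025) = 21025/880103686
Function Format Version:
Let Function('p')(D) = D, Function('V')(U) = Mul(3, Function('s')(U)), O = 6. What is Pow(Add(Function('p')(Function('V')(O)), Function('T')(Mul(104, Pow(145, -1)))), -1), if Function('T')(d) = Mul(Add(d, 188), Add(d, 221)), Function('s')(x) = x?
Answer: Rational(21025, 880103686) ≈ 2.3889e-5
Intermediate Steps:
Function('V')(U) = Mul(3, U)
Function('T')(d) = Mul(Add(188, d), Add(221, d))
Pow(Add(Function('p')(Function('V')(O)), Function('T')(Mul(104, Pow(145, -1)))), -1) = Pow(Add(Mul(3, 6), Add(41548, Pow(Mul(104, Pow(145, -1)), 2), Mul(409, Mul(104, Pow(145, -1))))), -1) = Pow(Add(18, Add(41548, Pow(Mul(104, Rational(1, 145)), 2), Mul(409, Mul(104, Rational(1, 145))))), -1) = Pow(Add(18, Add(41548, Pow(Rational(104, 145), 2), Mul(409, Rational(104, 145)))), -1) = Pow(Add(18, Add(41548, Rational(10816, 21025), Rational(42536, 145))), -1) = Pow(Add(18, Rational(879725236, 21025)), -1) = Pow(Rational(880103686, 21025), -1) = Rational(21025, 880103686)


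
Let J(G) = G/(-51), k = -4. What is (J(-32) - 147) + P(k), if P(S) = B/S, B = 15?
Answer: -30625/204 ≈ -150.12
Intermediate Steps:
J(G) = -G/51 (J(G) = G*(-1/51) = -G/51)
P(S) = 15/S
(J(-32) - 147) + P(k) = (-1/51*(-32) - 147) + 15/(-4) = (32/51 - 147) + 15*(-¼) = -7465/51 - 15/4 = -30625/204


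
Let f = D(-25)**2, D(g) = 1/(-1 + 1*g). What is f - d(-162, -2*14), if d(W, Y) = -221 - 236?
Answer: 308933/676 ≈ 457.00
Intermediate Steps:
D(g) = 1/(-1 + g)
d(W, Y) = -457
f = 1/676 (f = (1/(-1 - 25))**2 = (1/(-26))**2 = (-1/26)**2 = 1/676 ≈ 0.0014793)
f - d(-162, -2*14) = 1/676 - 1*(-457) = 1/676 + 457 = 308933/676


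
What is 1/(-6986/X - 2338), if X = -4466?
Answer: -319/745323 ≈ -0.00042800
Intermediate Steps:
1/(-6986/X - 2338) = 1/(-6986/(-4466) - 2338) = 1/(-6986*(-1/4466) - 2338) = 1/(499/319 - 2338) = 1/(-745323/319) = -319/745323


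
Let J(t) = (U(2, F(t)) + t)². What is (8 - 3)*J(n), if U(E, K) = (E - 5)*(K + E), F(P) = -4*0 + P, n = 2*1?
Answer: 500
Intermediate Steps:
n = 2
F(P) = P (F(P) = 0 + P = P)
U(E, K) = (-5 + E)*(E + K)
J(t) = (-6 - 2*t)² (J(t) = ((2² - 5*2 - 5*t + 2*t) + t)² = ((4 - 10 - 5*t + 2*t) + t)² = ((-6 - 3*t) + t)² = (-6 - 2*t)²)
(8 - 3)*J(n) = (8 - 3)*(4*(3 + 2)²) = 5*(4*5²) = 5*(4*25) = 5*100 = 500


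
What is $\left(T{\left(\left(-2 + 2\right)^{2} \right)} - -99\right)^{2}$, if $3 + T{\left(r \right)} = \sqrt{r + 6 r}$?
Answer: $9216$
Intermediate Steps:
$T{\left(r \right)} = -3 + \sqrt{7} \sqrt{r}$ ($T{\left(r \right)} = -3 + \sqrt{r + 6 r} = -3 + \sqrt{7 r} = -3 + \sqrt{7} \sqrt{r}$)
$\left(T{\left(\left(-2 + 2\right)^{2} \right)} - -99\right)^{2} = \left(\left(-3 + \sqrt{7} \sqrt{\left(-2 + 2\right)^{2}}\right) - -99\right)^{2} = \left(\left(-3 + \sqrt{7} \sqrt{0^{2}}\right) + 99\right)^{2} = \left(\left(-3 + \sqrt{7} \sqrt{0}\right) + 99\right)^{2} = \left(\left(-3 + \sqrt{7} \cdot 0\right) + 99\right)^{2} = \left(\left(-3 + 0\right) + 99\right)^{2} = \left(-3 + 99\right)^{2} = 96^{2} = 9216$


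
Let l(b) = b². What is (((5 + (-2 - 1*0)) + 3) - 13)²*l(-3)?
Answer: 441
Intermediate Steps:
(((5 + (-2 - 1*0)) + 3) - 13)²*l(-3) = (((5 + (-2 - 1*0)) + 3) - 13)²*(-3)² = (((5 + (-2 + 0)) + 3) - 13)²*9 = (((5 - 2) + 3) - 13)²*9 = ((3 + 3) - 13)²*9 = (6 - 13)²*9 = (-7)²*9 = 49*9 = 441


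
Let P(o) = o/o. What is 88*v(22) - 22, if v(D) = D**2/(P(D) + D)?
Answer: 42086/23 ≈ 1829.8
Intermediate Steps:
P(o) = 1
v(D) = D**2/(1 + D)
88*v(22) - 22 = 88*(22**2/(1 + 22)) - 22 = 88*(484/23) - 22 = 42592/23 - 22 = 42086/23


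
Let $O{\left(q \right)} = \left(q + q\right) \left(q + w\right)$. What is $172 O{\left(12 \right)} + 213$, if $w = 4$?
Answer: $66261$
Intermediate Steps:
$O{\left(q \right)} = 2 q \left(4 + q\right)$ ($O{\left(q \right)} = \left(q + q\right) \left(q + 4\right) = 2 q \left(4 + q\right)$)
$172 O{\left(12 \right)} + 213 = 172 \cdot 2 \cdot 12 \left(4 + 12\right) + 213 = 172 \cdot 2 \cdot 12 \cdot 16 + 213 = 172 \cdot 384 + 213 = 66048 + 213 = 66261$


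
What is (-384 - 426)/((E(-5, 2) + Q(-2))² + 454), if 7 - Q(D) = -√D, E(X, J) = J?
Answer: 810*I/(-533*I + 18*√2) ≈ -1.5162 + 0.072415*I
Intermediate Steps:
Q(D) = 7 + √D (Q(D) = 7 - (-1)*√D = 7 + √D)
(-384 - 426)/((E(-5, 2) + Q(-2))² + 454) = (-384 - 426)/((2 + (7 + √(-2)))² + 454) = -810/((2 + (7 + I*√2))² + 454) = -810/((9 + I*√2)² + 454) = -810/(454 + (9 + I*√2)²)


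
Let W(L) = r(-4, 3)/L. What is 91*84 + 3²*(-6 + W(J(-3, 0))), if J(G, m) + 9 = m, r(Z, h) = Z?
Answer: 7594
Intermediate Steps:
J(G, m) = -9 + m
W(L) = -4/L
91*84 + 3²*(-6 + W(J(-3, 0))) = 91*84 + 3²*(-6 - 4/(-9 + 0)) = 7644 + 9*(-6 - 4/(-9)) = 7644 + 9*(-6 - 4*(-⅑)) = 7644 + 9*(-6 + 4/9) = 7644 + 9*(-50/9) = 7644 - 50 = 7594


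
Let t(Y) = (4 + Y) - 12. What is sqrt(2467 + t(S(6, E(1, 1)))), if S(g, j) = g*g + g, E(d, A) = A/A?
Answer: sqrt(2501) ≈ 50.010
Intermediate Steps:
E(d, A) = 1
S(g, j) = g + g**2 (S(g, j) = g**2 + g = g + g**2)
t(Y) = -8 + Y
sqrt(2467 + t(S(6, E(1, 1)))) = sqrt(2467 + (-8 + 6*(1 + 6))) = sqrt(2467 + (-8 + 6*7)) = sqrt(2467 + (-8 + 42)) = sqrt(2467 + 34) = sqrt(2501)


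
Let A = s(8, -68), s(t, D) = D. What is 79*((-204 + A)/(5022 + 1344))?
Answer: -10744/3183 ≈ -3.3754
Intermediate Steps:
A = -68
79*((-204 + A)/(5022 + 1344)) = 79*((-204 - 68)/(5022 + 1344)) = 79*(-272/6366) = 79*(-272*1/6366) = 79*(-136/3183) = -10744/3183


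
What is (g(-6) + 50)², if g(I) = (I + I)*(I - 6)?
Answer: 37636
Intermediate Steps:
g(I) = 2*I*(-6 + I) (g(I) = (2*I)*(-6 + I) = 2*I*(-6 + I))
(g(-6) + 50)² = (2*(-6)*(-6 - 6) + 50)² = (2*(-6)*(-12) + 50)² = (144 + 50)² = 194² = 37636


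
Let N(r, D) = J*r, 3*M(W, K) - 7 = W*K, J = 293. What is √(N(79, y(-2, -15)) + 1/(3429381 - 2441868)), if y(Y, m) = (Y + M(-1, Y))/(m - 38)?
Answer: 2*√19526415244701/58089 ≈ 152.14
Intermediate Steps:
M(W, K) = 7/3 + K*W/3 (M(W, K) = 7/3 + (W*K)/3 = 7/3 + (K*W)/3 = 7/3 + K*W/3)
y(Y, m) = (7/3 + 2*Y/3)/(-38 + m) (y(Y, m) = (Y + (7/3 + (⅓)*Y*(-1)))/(m - 38) = (Y + (7/3 - Y/3))/(-38 + m) = (7/3 + 2*Y/3)/(-38 + m))
N(r, D) = 293*r
√(N(79, y(-2, -15)) + 1/(3429381 - 2441868)) = √(293*79 + 1/(3429381 - 2441868)) = √(23147 + 1/987513) = √(22857963412/987513) = 2*√19526415244701/58089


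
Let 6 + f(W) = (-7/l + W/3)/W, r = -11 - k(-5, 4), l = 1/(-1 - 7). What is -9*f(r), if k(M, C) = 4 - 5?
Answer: 507/5 ≈ 101.40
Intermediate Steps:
l = -⅛ (l = 1/(-8) = -⅛ ≈ -0.12500)
k(M, C) = -1
r = -10 (r = -11 - 1*(-1) = -11 + 1 = -10)
f(W) = -6 + (56 + W/3)/W (f(W) = -6 + (-7/(-⅛) + W/3)/W = -6 + (-7*(-8) + W*(⅓))/W = -6 + (56 + W/3)/W)
-9*f(r) = -9*(-17/3 + 56/(-10)) = -9*(-17/3 + 56*(-⅒)) = -9*(-17/3 - 28/5) = -9*(-169/15) = 507/5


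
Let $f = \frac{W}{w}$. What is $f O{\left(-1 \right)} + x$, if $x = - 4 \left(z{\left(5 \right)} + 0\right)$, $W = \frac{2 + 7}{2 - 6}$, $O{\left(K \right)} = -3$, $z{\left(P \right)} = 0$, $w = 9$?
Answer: $\frac{3}{4} \approx 0.75$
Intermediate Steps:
$W = - \frac{9}{4}$ ($W = \frac{9}{-4} = 9 \left(- \frac{1}{4}\right) = - \frac{9}{4} \approx -2.25$)
$f = - \frac{1}{4}$ ($f = - \frac{9}{4 \cdot 9} = \left(- \frac{9}{4}\right) \frac{1}{9} = - \frac{1}{4} \approx -0.25$)
$x = 0$ ($x = - 4 \left(0 + 0\right) = \left(-4\right) 0 = 0$)
$f O{\left(-1 \right)} + x = \left(- \frac{1}{4}\right) \left(-3\right) + 0 = \frac{3}{4} + 0 = \frac{3}{4}$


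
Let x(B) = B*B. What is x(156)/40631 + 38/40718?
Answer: 496228613/827206529 ≈ 0.59988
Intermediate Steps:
x(B) = B**2
x(156)/40631 + 38/40718 = 156**2/40631 + 38/40718 = 24336*(1/40631) + 38*(1/40718) = 24336/40631 + 19/20359 = 496228613/827206529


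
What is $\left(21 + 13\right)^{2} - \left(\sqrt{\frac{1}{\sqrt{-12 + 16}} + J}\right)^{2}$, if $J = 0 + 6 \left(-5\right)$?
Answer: $\frac{2371}{2} \approx 1185.5$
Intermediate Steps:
$J = -30$ ($J = 0 - 30 = -30$)
$\left(21 + 13\right)^{2} - \left(\sqrt{\frac{1}{\sqrt{-12 + 16}} + J}\right)^{2} = \left(21 + 13\right)^{2} - \left(\sqrt{\frac{1}{\sqrt{-12 + 16}} - 30}\right)^{2} = 34^{2} - \left(\sqrt{\frac{1}{\sqrt{4}} - 30}\right)^{2} = 1156 - \left(\sqrt{\frac{1}{2} - 30}\right)^{2} = 1156 - \left(\sqrt{- \frac{59}{2}}\right)^{2} = 1156 - \left(\frac{i \sqrt{118}}{2}\right)^{2} = 1156 - - \frac{59}{2} = 1156 + \frac{59}{2} = \frac{2371}{2}$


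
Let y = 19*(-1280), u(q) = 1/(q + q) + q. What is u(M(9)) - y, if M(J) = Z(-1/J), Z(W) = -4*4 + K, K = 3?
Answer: 631981/26 ≈ 24307.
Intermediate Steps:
Z(W) = -13 (Z(W) = -4*4 + 3 = -16 + 3 = -13)
M(J) = -13
u(q) = q + 1/(2*q) (u(q) = 1/(2*q) + q = q + 1/(2*q))
y = -24320
u(M(9)) - y = (-13 + (1/2)/(-13)) - 1*(-24320) = (-13 + (1/2)*(-1/13)) + 24320 = (-13 - 1/26) + 24320 = -339/26 + 24320 = 631981/26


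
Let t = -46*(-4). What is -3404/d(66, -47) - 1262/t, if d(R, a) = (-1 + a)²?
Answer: -110437/13248 ≈ -8.3361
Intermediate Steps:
t = 184
-3404/d(66, -47) - 1262/t = -3404/(-1 - 47)² - 1262/184 = -3404/((-48)²) - 1262*1/184 = -3404/2304 - 631/92 = -3404*1/2304 - 631/92 = -851/576 - 631/92 = -110437/13248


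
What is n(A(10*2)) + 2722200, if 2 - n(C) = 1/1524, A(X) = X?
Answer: 4148635847/1524 ≈ 2.7222e+6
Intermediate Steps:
n(C) = 3047/1524 (n(C) = 2 - 1/1524 = 3047/1524)
n(A(10*2)) + 2722200 = 3047/1524 + 2722200 = 4148635847/1524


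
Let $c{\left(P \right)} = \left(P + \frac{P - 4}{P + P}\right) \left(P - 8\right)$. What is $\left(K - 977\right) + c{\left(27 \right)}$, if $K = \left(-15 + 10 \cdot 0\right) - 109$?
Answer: $- \frac{31315}{54} \approx -579.91$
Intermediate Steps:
$K = -124$ ($K = \left(-15 + 0\right) - 109 = -15 - 109 = -124$)
$c{\left(P \right)} = \left(-8 + P\right) \left(P + \frac{-4 + P}{2 P}\right)$ ($c{\left(P \right)} = \left(P + \frac{-4 + P}{2 P}\right) \left(-8 + P\right) = \left(-8 + P\right) \left(P + \frac{-4 + P}{2 P}\right)$)
$\left(K - 977\right) + c{\left(27 \right)} = \left(-124 - 977\right) + \left(-6 + 27^{2} + \frac{16}{27} - \frac{405}{2}\right) = -1101 + \left(-6 + 729 + 16 \cdot \frac{1}{27} - \frac{405}{2}\right) = -1101 + \left(-6 + 729 + \frac{16}{27} - \frac{405}{2}\right) = -1101 + \frac{28139}{54} = - \frac{31315}{54}$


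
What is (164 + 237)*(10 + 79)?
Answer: 35689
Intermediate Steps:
(164 + 237)*(10 + 79) = 401*89 = 35689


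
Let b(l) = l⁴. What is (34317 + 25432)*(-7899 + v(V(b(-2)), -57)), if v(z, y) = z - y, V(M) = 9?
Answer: -468013917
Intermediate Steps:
(34317 + 25432)*(-7899 + v(V(b(-2)), -57)) = (34317 + 25432)*(-7899 + (9 - 1*(-57))) = 59749*(-7899 + (9 + 57)) = 59749*(-7899 + 66) = 59749*(-7833) = -468013917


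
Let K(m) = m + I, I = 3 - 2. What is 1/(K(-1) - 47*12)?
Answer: -1/564 ≈ -0.0017731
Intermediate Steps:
I = 1
K(m) = 1 + m (K(m) = m + 1 = 1 + m)
1/(K(-1) - 47*12) = 1/((1 - 1) - 47*12) = 1/(0 - 564) = 1/(-564) = -1/564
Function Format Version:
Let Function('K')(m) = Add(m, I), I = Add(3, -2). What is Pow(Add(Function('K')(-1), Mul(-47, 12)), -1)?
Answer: Rational(-1, 564) ≈ -0.0017731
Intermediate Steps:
I = 1
Function('K')(m) = Add(1, m) (Function('K')(m) = Add(m, 1) = Add(1, m))
Pow(Add(Function('K')(-1), Mul(-47, 12)), -1) = Pow(Add(Add(1, -1), Mul(-47, 12)), -1) = Pow(Add(0, -564), -1) = Pow(-564, -1) = Rational(-1, 564)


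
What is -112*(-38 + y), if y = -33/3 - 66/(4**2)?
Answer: 5950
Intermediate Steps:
y = -121/8 (y = -33*1/3 - 66/16 = -11 - 66*1/16 = -11 - 33/8 = -121/8 ≈ -15.125)
-112*(-38 + y) = -112*(-38 - 121/8) = -112*(-425/8) = 5950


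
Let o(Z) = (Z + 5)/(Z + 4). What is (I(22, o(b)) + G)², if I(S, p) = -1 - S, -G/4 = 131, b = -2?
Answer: 299209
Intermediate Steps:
o(Z) = (5 + Z)/(4 + Z)
G = -524 (G = -4*131 = -524)
(I(22, o(b)) + G)² = ((-1 - 1*22) - 524)² = ((-1 - 22) - 524)² = (-23 - 524)² = (-547)² = 299209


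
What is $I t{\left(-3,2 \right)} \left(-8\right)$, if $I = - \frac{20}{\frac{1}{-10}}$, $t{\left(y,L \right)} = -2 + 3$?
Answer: $-1600$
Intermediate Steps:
$t{\left(y,L \right)} = 1$
$I = 200$ ($I = - \frac{20}{- \frac{1}{10}} = \left(-20\right) \left(-10\right) = 200$)
$I t{\left(-3,2 \right)} \left(-8\right) = 200 \cdot 1 \left(-8\right) = 200 \left(-8\right) = -1600$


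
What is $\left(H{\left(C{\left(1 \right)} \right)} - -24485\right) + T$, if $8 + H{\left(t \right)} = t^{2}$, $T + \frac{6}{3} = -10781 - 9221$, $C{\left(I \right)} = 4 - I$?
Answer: $4482$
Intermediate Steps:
$T = -20004$ ($T = -2 - 20002 = -20004$)
$H{\left(t \right)} = -8 + t^{2}$
$\left(H{\left(C{\left(1 \right)} \right)} - -24485\right) + T = \left(\left(-8 + \left(4 - 1\right)^{2}\right) - -24485\right) - 20004 = \left(\left(-8 + \left(4 - 1\right)^{2}\right) + 24485\right) - 20004 = \left(\left(-8 + 3^{2}\right) + 24485\right) - 20004 = \left(\left(-8 + 9\right) + 24485\right) - 20004 = \left(1 + 24485\right) - 20004 = 24486 - 20004 = 4482$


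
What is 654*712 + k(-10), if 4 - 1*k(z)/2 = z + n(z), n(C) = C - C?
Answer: 465676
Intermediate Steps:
n(C) = 0
k(z) = 8 - 2*z (k(z) = 8 - 2*(z + 0) = 8 - 2*z)
654*712 + k(-10) = 654*712 + (8 - 2*(-10)) = 465648 + (8 + 20) = 465648 + 28 = 465676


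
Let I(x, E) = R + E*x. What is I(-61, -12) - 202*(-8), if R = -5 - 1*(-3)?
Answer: 2346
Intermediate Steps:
R = -2 (R = -5 + 3 = -2)
I(x, E) = -2 + E*x
I(-61, -12) - 202*(-8) = (-2 - 12*(-61)) - 202*(-8) = (-2 + 732) + 1616 = 730 + 1616 = 2346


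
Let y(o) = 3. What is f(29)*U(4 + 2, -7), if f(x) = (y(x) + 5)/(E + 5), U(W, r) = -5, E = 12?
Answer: -40/17 ≈ -2.3529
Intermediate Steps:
f(x) = 8/17 (f(x) = (3 + 5)/(12 + 5) = 8/17)
f(29)*U(4 + 2, -7) = (8/17)*(-5) = -40/17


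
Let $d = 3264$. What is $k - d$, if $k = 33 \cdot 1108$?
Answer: $33300$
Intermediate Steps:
$k = 36564$
$k - d = 36564 - 3264 = 33300$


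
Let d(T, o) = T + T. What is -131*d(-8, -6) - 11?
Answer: 2085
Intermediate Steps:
d(T, o) = 2*T
-131*d(-8, -6) - 11 = -262*(-8) - 11 = -131*(-16) - 11 = 2096 - 11 = 2085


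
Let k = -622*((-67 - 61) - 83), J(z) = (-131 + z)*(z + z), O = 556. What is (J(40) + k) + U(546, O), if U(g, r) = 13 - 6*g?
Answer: 120699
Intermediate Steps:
J(z) = 2*z*(-131 + z) (J(z) = (-131 + z)*(2*z) = 2*z*(-131 + z))
k = 131242 (k = -622*(-128 - 83) = -622*(-211) = 131242)
(J(40) + k) + U(546, O) = (2*40*(-131 + 40) + 131242) + (13 - 6*546) = (2*40*(-91) + 131242) + (13 - 3276) = (-7280 + 131242) - 3263 = 123962 - 3263 = 120699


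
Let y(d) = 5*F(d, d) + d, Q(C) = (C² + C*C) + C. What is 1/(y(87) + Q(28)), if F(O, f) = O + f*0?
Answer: 1/2118 ≈ 0.00047214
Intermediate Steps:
F(O, f) = O (F(O, f) = O + 0 = O)
Q(C) = C + 2*C² (Q(C) = (C² + C²) + C = 2*C² + C = C + 2*C²)
y(d) = 6*d (y(d) = 5*d + d = 6*d)
1/(y(87) + Q(28)) = 1/(6*87 + 28*(1 + 2*28)) = 1/(522 + 28*(1 + 56)) = 1/(522 + 28*57) = 1/(522 + 1596) = 1/2118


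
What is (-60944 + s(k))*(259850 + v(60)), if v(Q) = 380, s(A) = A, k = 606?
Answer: -15701757740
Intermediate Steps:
(-60944 + s(k))*(259850 + v(60)) = (-60944 + 606)*(259850 + 380) = -60338*260230 = -15701757740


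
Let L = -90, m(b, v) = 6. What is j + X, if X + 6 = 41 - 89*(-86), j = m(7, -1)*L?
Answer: 7149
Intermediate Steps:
j = -540 (j = 6*(-90) = -540)
X = 7689 (X = -6 + (41 - 89*(-86)) = -6 + (41 + 7654) = -6 + 7695 = 7689)
j + X = -540 + 7689 = 7149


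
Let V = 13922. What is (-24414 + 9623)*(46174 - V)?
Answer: -477039332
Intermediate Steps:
(-24414 + 9623)*(46174 - V) = (-24414 + 9623)*(46174 - 1*13922) = -14791*(46174 - 13922) = -14791*32252 = -477039332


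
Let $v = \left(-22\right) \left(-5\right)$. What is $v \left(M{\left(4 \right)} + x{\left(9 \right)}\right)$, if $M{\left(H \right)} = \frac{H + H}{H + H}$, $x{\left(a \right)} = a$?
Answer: $1100$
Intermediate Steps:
$v = 110$
$M{\left(H \right)} = 1$ ($M{\left(H \right)} = \frac{2 H}{2 H} = 2 H \frac{1}{2 H} = 1$)
$v \left(M{\left(4 \right)} + x{\left(9 \right)}\right) = 110 \left(1 + 9\right) = 110 \cdot 10 = 1100$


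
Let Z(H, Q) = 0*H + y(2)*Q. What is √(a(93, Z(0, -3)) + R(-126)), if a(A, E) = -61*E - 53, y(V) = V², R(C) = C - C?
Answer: √679 ≈ 26.058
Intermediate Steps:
R(C) = 0
Z(H, Q) = 4*Q (Z(H, Q) = 0*H + 2²*Q = 0 + 4*Q = 4*Q)
a(A, E) = -53 - 61*E
√(a(93, Z(0, -3)) + R(-126)) = √((-53 - 244*(-3)) + 0) = √((-53 - 61*(-12)) + 0) = √((-53 + 732) + 0) = √(679 + 0) = √679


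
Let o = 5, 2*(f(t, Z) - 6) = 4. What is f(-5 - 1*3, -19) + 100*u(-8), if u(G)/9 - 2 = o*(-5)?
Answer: -20692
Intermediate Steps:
f(t, Z) = 8 (f(t, Z) = 6 + (½)*4 = 6 + 2 = 8)
u(G) = -207 (u(G) = 18 + 9*(5*(-5)) = 18 + 9*(-25) = 18 - 225 = -207)
f(-5 - 1*3, -19) + 100*u(-8) = 8 + 100*(-207) = 8 - 20700 = -20692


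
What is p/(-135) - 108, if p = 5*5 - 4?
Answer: -4867/45 ≈ -108.16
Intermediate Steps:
p = 21 (p = 25 - 4 = 21)
p/(-135) - 108 = 21/(-135) - 108 = -1/135*21 - 108 = -7/45 - 108 = -4867/45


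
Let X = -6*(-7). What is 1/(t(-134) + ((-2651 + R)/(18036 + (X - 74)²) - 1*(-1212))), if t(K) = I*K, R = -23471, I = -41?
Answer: 9530/63895119 ≈ 0.00014915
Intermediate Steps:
X = 42
t(K) = -41*K
1/(t(-134) + ((-2651 + R)/(18036 + (X - 74)²) - 1*(-1212))) = 1/(-41*(-134) + ((-2651 - 23471)/(18036 + (42 - 74)²) - 1*(-1212))) = 1/(5494 + (-26122/(18036 + (-32)²) + 1212)) = 1/(5494 + (-26122/(18036 + 1024) + 1212)) = 1/(5494 + (-26122/19060 + 1212)) = 1/(5494 + (-26122*1/19060 + 1212)) = 1/(5494 + (-13061/9530 + 1212)) = 1/(5494 + 11537299/9530) = 1/(63895119/9530) = 9530/63895119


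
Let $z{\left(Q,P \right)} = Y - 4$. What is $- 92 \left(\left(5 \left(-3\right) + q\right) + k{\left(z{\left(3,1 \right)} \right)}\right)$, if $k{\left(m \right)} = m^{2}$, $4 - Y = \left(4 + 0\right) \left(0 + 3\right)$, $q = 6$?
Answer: $-12420$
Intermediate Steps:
$Y = -8$ ($Y = 4 - \left(4 + 0\right) \left(0 + 3\right) = 4 - 4 \cdot 3 = 4 - 12 = -8$)
$z{\left(Q,P \right)} = -12$ ($z{\left(Q,P \right)} = -8 - 4 = -12$)
$- 92 \left(\left(5 \left(-3\right) + q\right) + k{\left(z{\left(3,1 \right)} \right)}\right) = - 92 \left(\left(5 \left(-3\right) + 6\right) + \left(-12\right)^{2}\right) = - 92 \left(\left(-15 + 6\right) + 144\right) = - 92 \left(-9 + 144\right) = \left(-92\right) 135 = -12420$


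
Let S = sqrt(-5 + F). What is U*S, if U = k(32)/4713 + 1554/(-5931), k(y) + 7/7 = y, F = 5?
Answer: 0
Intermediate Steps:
k(y) = -1 + y
S = 0 (S = sqrt(-5 + 5) = sqrt(0) = 0)
U = -793349/3105867 (U = (-1 + 32)/4713 + 1554/(-5931) = 31*(1/4713) + 1554*(-1/5931) = 31/4713 - 518/1977 = -793349/3105867 ≈ -0.25544)
U*S = -793349/3105867*0 = 0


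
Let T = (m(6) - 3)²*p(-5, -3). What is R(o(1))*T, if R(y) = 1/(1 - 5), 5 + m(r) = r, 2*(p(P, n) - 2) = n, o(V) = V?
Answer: -½ ≈ -0.50000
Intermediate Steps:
p(P, n) = 2 + n/2
m(r) = -5 + r
R(y) = -¼ (R(y) = 1/(-4) = -¼)
T = 2 (T = ((-5 + 6) - 3)²*(2 + (½)*(-3)) = (1 - 3)²*(2 - 3/2) = (-2)²*(½) = 4*(½) = 2)
R(o(1))*T = -¼*2 = -½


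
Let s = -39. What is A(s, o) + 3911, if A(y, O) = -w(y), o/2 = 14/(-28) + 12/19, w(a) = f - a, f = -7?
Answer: 3879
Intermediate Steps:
w(a) = -7 - a
o = 5/19 (o = 2*(14/(-28) + 12/19) = 2*(14*(-1/28) + 12*(1/19)) = 2*(-½ + 12/19) = 2*(5/38) = 5/19 ≈ 0.26316)
A(y, O) = 7 + y (A(y, O) = -(-7 - y) = 7 + y)
A(s, o) + 3911 = (7 - 39) + 3911 = -32 + 3911 = 3879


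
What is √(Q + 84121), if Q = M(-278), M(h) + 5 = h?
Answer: √83838 ≈ 289.55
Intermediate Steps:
M(h) = -5 + h
Q = -283 (Q = -5 - 278 = -283)
√(Q + 84121) = √(-283 + 84121) = √83838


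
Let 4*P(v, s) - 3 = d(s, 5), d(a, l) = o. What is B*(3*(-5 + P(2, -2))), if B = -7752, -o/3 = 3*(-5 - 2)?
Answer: -267444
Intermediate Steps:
o = 63 (o = -9*(-5 - 2) = -9*(-7) = -3*(-21) = 63)
d(a, l) = 63
P(v, s) = 33/2 (P(v, s) = 3/4 + (1/4)*63 = 3/4 + 63/4 = 33/2)
B*(3*(-5 + P(2, -2))) = -23256*(-5 + 33/2) = -23256*23/2 = -7752*69/2 = -267444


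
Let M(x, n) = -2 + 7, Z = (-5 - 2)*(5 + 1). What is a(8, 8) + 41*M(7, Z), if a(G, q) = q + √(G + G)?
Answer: 217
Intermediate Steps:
Z = -42 (Z = -7*6 = -42)
M(x, n) = 5
a(G, q) = q + √2*√G (a(G, q) = q + √(2*G) = q + √2*√G)
a(8, 8) + 41*M(7, Z) = (8 + √2*√8) + 41*5 = (8 + √2*(2*√2)) + 205 = (8 + 4) + 205 = 12 + 205 = 217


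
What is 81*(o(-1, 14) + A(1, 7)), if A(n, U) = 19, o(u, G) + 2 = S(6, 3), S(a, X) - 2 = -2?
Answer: 1377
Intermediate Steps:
S(a, X) = 0 (S(a, X) = 2 - 2 = 0)
o(u, G) = -2 (o(u, G) = -2 + 0 = -2)
81*(o(-1, 14) + A(1, 7)) = 81*(-2 + 19) = 81*17 = 1377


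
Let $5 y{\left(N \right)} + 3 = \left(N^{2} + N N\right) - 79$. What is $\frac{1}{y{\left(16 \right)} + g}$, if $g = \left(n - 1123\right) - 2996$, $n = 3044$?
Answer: $- \frac{1}{989} \approx -0.0010111$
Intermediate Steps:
$y{\left(N \right)} = - \frac{82}{5} + \frac{2 N^{2}}{5}$ ($y{\left(N \right)} = - \frac{3}{5} + \frac{\left(N^{2} + N N\right) - 79}{5} = - \frac{3}{5} + \frac{\left(N^{2} + N^{2}\right) - 79}{5} = - \frac{3}{5} + \frac{2 N^{2} - 79}{5} = - \frac{3}{5} + \frac{-79 + 2 N^{2}}{5} = - \frac{3}{5} + \left(- \frac{79}{5} + \frac{2 N^{2}}{5}\right) = - \frac{82}{5} + \frac{2 N^{2}}{5}$)
$g = -1075$ ($g = \left(3044 - 1123\right) - 2996 = 1921 - 2996 = -1075$)
$\frac{1}{y{\left(16 \right)} + g} = \frac{1}{\left(- \frac{82}{5} + \frac{2 \cdot 16^{2}}{5}\right) - 1075} = \frac{1}{\left(- \frac{82}{5} + \frac{2}{5} \cdot 256\right) - 1075} = \frac{1}{\left(- \frac{82}{5} + \frac{512}{5}\right) - 1075} = \frac{1}{86 - 1075} = \frac{1}{-989} = - \frac{1}{989}$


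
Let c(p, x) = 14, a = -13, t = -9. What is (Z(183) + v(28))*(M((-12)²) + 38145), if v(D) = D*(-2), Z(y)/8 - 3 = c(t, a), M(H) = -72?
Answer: 3045840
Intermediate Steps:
Z(y) = 136 (Z(y) = 24 + 8*14 = 24 + 112 = 136)
v(D) = -2*D
(Z(183) + v(28))*(M((-12)²) + 38145) = (136 - 2*28)*(-72 + 38145) = (136 - 56)*38073 = 80*38073 = 3045840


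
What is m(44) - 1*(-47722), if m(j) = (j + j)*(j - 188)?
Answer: 35050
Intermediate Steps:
m(j) = 2*j*(-188 + j) (m(j) = (2*j)*(-188 + j) = 2*j*(-188 + j))
m(44) - 1*(-47722) = 2*44*(-188 + 44) - 1*(-47722) = 2*44*(-144) + 47722 = -12672 + 47722 = 35050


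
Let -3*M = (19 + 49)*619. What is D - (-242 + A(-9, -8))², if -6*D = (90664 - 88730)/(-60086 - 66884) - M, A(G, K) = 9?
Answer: -64709876689/1142730 ≈ -56627.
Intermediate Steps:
M = -42092/3 (M = -(19 + 49)*619/3 = -68*619/3 = -⅓*42092 = -42092/3 ≈ -14031.)
D = -2672207719/1142730 (D = -((90664 - 88730)/(-60086 - 66884) - 1*(-42092/3))/6 = -(1934/(-126970) + 42092/3)/6 = -(1934*(-1/126970) + 42092/3)/6 = -(-967/63485 + 42092/3)/6 = -⅙*2672207719/190455 = -2672207719/1142730 ≈ -2338.4)
D - (-242 + A(-9, -8))² = -2672207719/1142730 - (-242 + 9)² = -2672207719/1142730 - 1*(-233)² = -2672207719/1142730 - 1*54289 = -2672207719/1142730 - 54289 = -64709876689/1142730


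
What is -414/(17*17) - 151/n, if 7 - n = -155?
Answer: -110707/46818 ≈ -2.3646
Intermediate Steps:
n = 162 (n = 7 - 1*(-155) = 7 + 155 = 162)
-414/(17*17) - 151/n = -414/(17*17) - 151/162 = -414/289 - 151*1/162 = -414*1/289 - 151/162 = -414/289 - 151/162 = -110707/46818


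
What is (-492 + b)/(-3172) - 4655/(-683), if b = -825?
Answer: 15665171/2166476 ≈ 7.2307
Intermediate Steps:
(-492 + b)/(-3172) - 4655/(-683) = (-492 - 825)/(-3172) - 4655/(-683) = -1317*(-1/3172) - 4655*(-1/683) = 1317/3172 + 4655/683 = 15665171/2166476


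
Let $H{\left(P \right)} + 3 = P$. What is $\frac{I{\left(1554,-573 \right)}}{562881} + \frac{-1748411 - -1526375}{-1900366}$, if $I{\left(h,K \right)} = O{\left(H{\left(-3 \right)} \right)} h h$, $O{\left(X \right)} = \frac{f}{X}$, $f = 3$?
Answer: $- \frac{9773118396}{4818377993} \approx -2.0283$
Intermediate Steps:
$H{\left(P \right)} = -3 + P$
$O{\left(X \right)} = \frac{3}{X}$
$I{\left(h,K \right)} = - \frac{h^{2}}{2}$ ($I{\left(h,K \right)} = \frac{3}{-3 - 3} h h = \frac{3}{-6} h h = 3 \left(- \frac{1}{6}\right) h h = - \frac{h}{2} h = - \frac{h^{2}}{2}$)
$\frac{I{\left(1554,-573 \right)}}{562881} + \frac{-1748411 - -1526375}{-1900366} = \frac{\left(- \frac{1}{2}\right) 1554^{2}}{562881} + \frac{-1748411 - -1526375}{-1900366} = \left(- \frac{1}{2}\right) 2414916 \cdot \frac{1}{562881} + \left(-1748411 + 1526375\right) \left(- \frac{1}{1900366}\right) = \left(-1207458\right) \frac{1}{562881} - - \frac{111018}{950183} = - \frac{10878}{5071} + \frac{111018}{950183} = - \frac{9773118396}{4818377993}$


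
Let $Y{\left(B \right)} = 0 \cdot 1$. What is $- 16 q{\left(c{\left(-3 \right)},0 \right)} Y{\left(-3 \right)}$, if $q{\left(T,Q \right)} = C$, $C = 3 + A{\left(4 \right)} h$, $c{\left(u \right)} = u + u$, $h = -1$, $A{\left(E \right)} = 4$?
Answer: $0$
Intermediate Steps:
$c{\left(u \right)} = 2 u$
$C = -1$ ($C = 3 + 4 \left(-1\right) = 3 - 4 = -1$)
$q{\left(T,Q \right)} = -1$
$Y{\left(B \right)} = 0$
$- 16 q{\left(c{\left(-3 \right)},0 \right)} Y{\left(-3 \right)} = \left(-16\right) \left(-1\right) 0 = 16 \cdot 0 = 0$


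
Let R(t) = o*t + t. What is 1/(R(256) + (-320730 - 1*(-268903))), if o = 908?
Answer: 1/180877 ≈ 5.5286e-6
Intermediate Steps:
R(t) = 909*t (R(t) = 908*t + t = 909*t)
1/(R(256) + (-320730 - 1*(-268903))) = 1/(909*256 + (-320730 - 1*(-268903))) = 1/(232704 + (-320730 + 268903)) = 1/(232704 - 51827) = 1/180877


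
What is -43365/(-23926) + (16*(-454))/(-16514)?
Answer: 63566291/28222426 ≈ 2.2523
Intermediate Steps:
-43365/(-23926) + (16*(-454))/(-16514) = -43365*(-1/23926) - 7264*(-1/16514) = 6195/3418 + 3632/8257 = 63566291/28222426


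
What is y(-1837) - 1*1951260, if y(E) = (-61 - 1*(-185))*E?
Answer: -2179048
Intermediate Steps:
y(E) = 124*E (y(E) = (-61 + 185)*E = 124*E)
y(-1837) - 1*1951260 = 124*(-1837) - 1*1951260 = -227788 - 1951260 = -2179048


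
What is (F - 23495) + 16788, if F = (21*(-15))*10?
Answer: -9857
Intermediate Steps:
F = -3150 (F = -315*10 = -3150)
(F - 23495) + 16788 = (-3150 - 23495) + 16788 = -26645 + 16788 = -9857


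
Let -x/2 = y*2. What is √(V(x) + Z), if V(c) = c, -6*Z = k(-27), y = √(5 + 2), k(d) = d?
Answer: √(18 - 16*√7)/2 ≈ 2.4664*I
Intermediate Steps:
y = √7 ≈ 2.6458
Z = 9/2 (Z = -⅙*(-27) = 9/2 ≈ 4.5000)
x = -4*√7 (x = -2*√7*2 = -4*√7 ≈ -10.583)
√(V(x) + Z) = √(-4*√7 + 9/2) = √(9/2 - 4*√7)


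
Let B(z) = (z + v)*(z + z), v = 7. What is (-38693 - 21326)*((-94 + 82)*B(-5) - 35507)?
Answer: 2116690073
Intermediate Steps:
B(z) = 2*z*(7 + z) (B(z) = (z + 7)*(z + z) = (7 + z)*(2*z) = 2*z*(7 + z))
(-38693 - 21326)*((-94 + 82)*B(-5) - 35507) = (-38693 - 21326)*((-94 + 82)*(2*(-5)*(7 - 5)) - 35507) = -60019*(-24*(-5)*2 - 35507) = -60019*(-12*(-20) - 35507) = -60019*(240 - 35507) = -60019*(-35267) = 2116690073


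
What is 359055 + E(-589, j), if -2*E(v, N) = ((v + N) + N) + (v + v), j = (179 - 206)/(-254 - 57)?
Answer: 223881693/622 ≈ 3.5994e+5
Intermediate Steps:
j = 27/311 (j = -27/(-311) = -27*(-1/311) = 27/311 ≈ 0.086817)
E(v, N) = -N - 3*v/2 (E(v, N) = -(((v + N) + N) + (v + v))/2 = -(((N + v) + N) + 2*v)/2 = -((v + 2*N) + 2*v)/2 = -(2*N + 3*v)/2 = -N - 3*v/2)
359055 + E(-589, j) = 359055 + (-1*27/311 - 3/2*(-589)) = 359055 + (-27/311 + 1767/2) = 359055 + 549483/622 = 223881693/622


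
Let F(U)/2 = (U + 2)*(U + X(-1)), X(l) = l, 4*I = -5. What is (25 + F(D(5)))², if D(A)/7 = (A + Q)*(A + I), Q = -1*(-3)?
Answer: 7857226881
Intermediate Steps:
I = -5/4 (I = (¼)*(-5) = -5/4 ≈ -1.2500)
Q = 3
D(A) = 7*(3 + A)*(-5/4 + A) (D(A) = 7*((A + 3)*(A - 5/4)) = 7*((3 + A)*(-5/4 + A)) = 7*(3 + A)*(-5/4 + A))
F(U) = 2*(-1 + U)*(2 + U) (F(U) = 2*((U + 2)*(U - 1)) = 2*((2 + U)*(-1 + U)) = 2*((-1 + U)*(2 + U)) = 2*(-1 + U)*(2 + U))
(25 + F(D(5)))² = (25 + (-4 + 2*(-105/4 + 7*5² + (49/4)*5) + 2*(-105/4 + 7*5² + (49/4)*5)²))² = (25 + (-4 + 2*(-105/4 + 7*25 + 245/4) + 2*(-105/4 + 7*25 + 245/4)²))² = (25 + (-4 + 2*(-105/4 + 175 + 245/4) + 2*(-105/4 + 175 + 245/4)²))² = (25 + (-4 + 2*210 + 2*210²))² = (25 + (-4 + 420 + 2*44100))² = (25 + (-4 + 420 + 88200))² = (25 + 88616)² = 88641² = 7857226881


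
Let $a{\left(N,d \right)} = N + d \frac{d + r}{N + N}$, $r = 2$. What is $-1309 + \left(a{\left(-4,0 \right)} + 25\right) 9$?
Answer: $-1120$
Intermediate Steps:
$a{\left(N,d \right)} = N + \frac{d \left(2 + d\right)}{2 N}$ ($a{\left(N,d \right)} = N + d \frac{d + 2}{N + N} = N + d \frac{2 + d}{2 N} = N + \frac{d \left(2 + d\right)}{2 N}$)
$-1309 + \left(a{\left(-4,0 \right)} + 25\right) 9 = -1309 + \left(\frac{0 + \left(-4\right)^{2} + \frac{0^{2}}{2}}{-4} + 25\right) 9 = -1309 + \left(- \frac{0 + 16 + \frac{1}{2} \cdot 0}{4} + 25\right) 9 = -1309 + \left(- \frac{0 + 16 + 0}{4} + 25\right) 9 = -1309 + \left(\left(- \frac{1}{4}\right) 16 + 25\right) 9 = -1309 + \left(-4 + 25\right) 9 = -1309 + 21 \cdot 9 = -1309 + 189 = -1120$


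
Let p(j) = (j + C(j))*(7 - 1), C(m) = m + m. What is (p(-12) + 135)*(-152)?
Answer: 12312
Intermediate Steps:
C(m) = 2*m
p(j) = 18*j (p(j) = (j + 2*j)*(7 - 1) = (3*j)*6 = 18*j)
(p(-12) + 135)*(-152) = (18*(-12) + 135)*(-152) = (-216 + 135)*(-152) = -81*(-152) = 12312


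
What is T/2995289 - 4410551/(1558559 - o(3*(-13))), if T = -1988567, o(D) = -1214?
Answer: -16312588009530/4671970909397 ≈ -3.4916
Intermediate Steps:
T/2995289 - 4410551/(1558559 - o(3*(-13))) = -1988567/2995289 - 4410551/(1558559 - 1*(-1214)) = -1988567*1/2995289 - 4410551/(1558559 + 1214) = -1988567/2995289 - 4410551/1559773 = -16312588009530/4671970909397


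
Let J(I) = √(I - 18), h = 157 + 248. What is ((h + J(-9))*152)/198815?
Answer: 12312/39763 + 456*I*√3/198815 ≈ 0.30963 + 0.0039726*I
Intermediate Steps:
h = 405
J(I) = √(-18 + I)
((h + J(-9))*152)/198815 = ((405 + √(-18 - 9))*152)/198815 = ((405 + √(-27))*152)*(1/198815) = ((405 + 3*I*√3)*152)*(1/198815) = (61560 + 456*I*√3)*(1/198815) = 12312/39763 + 456*I*√3/198815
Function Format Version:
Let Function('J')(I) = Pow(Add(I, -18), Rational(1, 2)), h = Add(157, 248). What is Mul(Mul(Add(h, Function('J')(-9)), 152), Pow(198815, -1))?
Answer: Add(Rational(12312, 39763), Mul(Rational(456, 198815), I, Pow(3, Rational(1, 2)))) ≈ Add(0.30963, Mul(0.0039726, I))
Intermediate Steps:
h = 405
Function('J')(I) = Pow(Add(-18, I), Rational(1, 2))
Mul(Mul(Add(h, Function('J')(-9)), 152), Pow(198815, -1)) = Mul(Mul(Add(405, Pow(Add(-18, -9), Rational(1, 2))), 152), Pow(198815, -1)) = Mul(Mul(Add(405, Pow(-27, Rational(1, 2))), 152), Rational(1, 198815)) = Mul(Mul(Add(405, Mul(3, I, Pow(3, Rational(1, 2)))), 152), Rational(1, 198815)) = Mul(Add(61560, Mul(456, I, Pow(3, Rational(1, 2)))), Rational(1, 198815)) = Add(Rational(12312, 39763), Mul(Rational(456, 198815), I, Pow(3, Rational(1, 2))))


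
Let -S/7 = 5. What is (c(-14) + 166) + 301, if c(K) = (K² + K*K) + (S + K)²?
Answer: 3260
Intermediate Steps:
S = -35 (S = -7*5 = -35)
c(K) = (-35 + K)² + 2*K² (c(K) = (K² + K*K) + (-35 + K)² = (K² + K²) + (-35 + K)² = 2*K² + (-35 + K)² = (-35 + K)² + 2*K²)
(c(-14) + 166) + 301 = (((-35 - 14)² + 2*(-14)²) + 166) + 301 = (((-49)² + 2*196) + 166) + 301 = ((2401 + 392) + 166) + 301 = (2793 + 166) + 301 = 2959 + 301 = 3260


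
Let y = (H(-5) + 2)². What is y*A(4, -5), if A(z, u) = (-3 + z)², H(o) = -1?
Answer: 1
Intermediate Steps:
y = 1 (y = (-1 + 2)² = 1² = 1)
y*A(4, -5) = 1*(-3 + 4)² = 1*1² = 1*1 = 1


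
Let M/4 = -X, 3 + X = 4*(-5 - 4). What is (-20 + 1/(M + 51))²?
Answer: 17131321/42849 ≈ 399.81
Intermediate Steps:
X = -39 (X = -3 + 4*(-5 - 4) = -3 + 4*(-9) = -3 - 36 = -39)
M = 156 (M = 4*(-1*(-39)) = 4*39 = 156)
(-20 + 1/(M + 51))² = (-20 + 1/(156 + 51))² = (-20 + 1/207)² = (-4139/207)² = 17131321/42849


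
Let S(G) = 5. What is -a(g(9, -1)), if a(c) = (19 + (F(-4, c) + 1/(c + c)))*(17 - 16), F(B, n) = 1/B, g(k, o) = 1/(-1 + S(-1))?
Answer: -83/4 ≈ -20.750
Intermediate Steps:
g(k, o) = ¼ (g(k, o) = 1/(-1 + 5) = 1/4 = ¼)
a(c) = 75/4 + 1/(2*c) (a(c) = (19 + (1/(-4) + 1/(c + c)))*(17 - 16) = (19 + (-¼ + 1/(2*c)))*1 = (75/4 + 1/(2*c))*1 = 75/4 + 1/(2*c))
-a(g(9, -1)) = -(2 + 75*(¼))/(4*¼) = -4*(2 + 75/4)/4 = -4*83/(4*4) = -1*83/4 = -83/4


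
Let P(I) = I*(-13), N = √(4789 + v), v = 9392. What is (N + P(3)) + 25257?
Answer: 25218 + √14181 ≈ 25337.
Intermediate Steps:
N = √14181 (N = √(4789 + 9392) = √14181 ≈ 119.08)
P(I) = -13*I
(N + P(3)) + 25257 = (√14181 - 13*3) + 25257 = (√14181 - 39) + 25257 = (-39 + √14181) + 25257 = 25218 + √14181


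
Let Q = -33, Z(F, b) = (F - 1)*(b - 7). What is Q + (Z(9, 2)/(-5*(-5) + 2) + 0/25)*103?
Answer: -5011/27 ≈ -185.59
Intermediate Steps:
Z(F, b) = (-1 + F)*(-7 + b)
Q + (Z(9, 2)/(-5*(-5) + 2) + 0/25)*103 = -33 + ((7 - 1*2 - 7*9 + 9*2)/(-5*(-5) + 2) + 0/25)*103 = -33 + ((7 - 2 - 63 + 18)/(25 + 2) + 0*(1/25))*103 = -33 + (-40/27 + 0)*103 = -33 - 40/27*103 = -33 - 4120/27 = -5011/27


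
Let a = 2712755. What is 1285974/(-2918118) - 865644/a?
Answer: -1002430622727/1319356532515 ≈ -0.75979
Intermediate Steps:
1285974/(-2918118) - 865644/a = 1285974/(-2918118) - 865644/2712755 = 1285974*(-1/2918118) - 865644*1/2712755 = -214329/486353 - 865644/2712755 = -1002430622727/1319356532515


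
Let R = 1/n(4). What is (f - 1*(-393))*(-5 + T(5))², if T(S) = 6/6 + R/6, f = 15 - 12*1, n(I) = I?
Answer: 99275/16 ≈ 6204.7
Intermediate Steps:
f = 3 (f = 15 - 12 = 3)
R = ¼ (R = 1/4 = ¼ ≈ 0.25000)
T(S) = 25/24 (T(S) = 6/6 + (¼)/6 = 6*(⅙) + (¼)*(⅙) = 1 + 1/24 = 25/24)
(f - 1*(-393))*(-5 + T(5))² = (3 - 1*(-393))*(-5 + 25/24)² = (3 + 393)*(-95/24)² = 396*(9025/576) = 99275/16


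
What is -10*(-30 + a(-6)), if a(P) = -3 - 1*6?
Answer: 390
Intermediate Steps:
a(P) = -9 (a(P) = -3 - 6 = -9)
-10*(-30 + a(-6)) = -10*(-30 - 9) = -10*(-39) = 390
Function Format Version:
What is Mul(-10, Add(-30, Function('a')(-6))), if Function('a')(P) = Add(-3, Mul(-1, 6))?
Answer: 390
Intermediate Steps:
Function('a')(P) = -9 (Function('a')(P) = Add(-3, -6) = -9)
Mul(-10, Add(-30, Function('a')(-6))) = Mul(-10, Add(-30, -9)) = Mul(-10, -39) = 390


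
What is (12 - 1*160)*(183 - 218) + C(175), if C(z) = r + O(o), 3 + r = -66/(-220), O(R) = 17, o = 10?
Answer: 51943/10 ≈ 5194.3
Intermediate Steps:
r = -27/10 (r = -3 - 66/(-220) = -3 - 66*(-1/220) = -3 + 3/10 = -27/10 ≈ -2.7000)
C(z) = 143/10 (C(z) = -27/10 + 17 = 143/10)
(12 - 1*160)*(183 - 218) + C(175) = (12 - 1*160)*(183 - 218) + 143/10 = (12 - 160)*(-35) + 143/10 = -148*(-35) + 143/10 = 5180 + 143/10 = 51943/10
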